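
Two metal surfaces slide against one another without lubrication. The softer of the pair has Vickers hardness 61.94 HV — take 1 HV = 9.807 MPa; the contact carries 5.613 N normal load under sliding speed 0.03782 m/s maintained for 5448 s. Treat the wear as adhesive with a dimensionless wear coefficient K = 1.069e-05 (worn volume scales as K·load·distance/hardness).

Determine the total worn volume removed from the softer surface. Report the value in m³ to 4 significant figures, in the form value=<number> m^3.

Shown intermediates are rounded; every step maintains exact precision; one final rounding to 4 significant figures.
Sliding distance L = v·t = 0.03782 m/s × 5448 s = 206.0 m.
Hardness H = 61.94 HV × 9.807 MPa/HV = 607.4 MPa = 6.074e+08 Pa.
As SI base values: W = 5.613 N, H = 6.074e+08 Pa, K = 1.069e-05.
Archard volume V = K·W·L/H = 1.069e-05 · 5.613 · 206.0 / 6.074e+08 = 2.035e-11 m³.

value=2.035e-11 m^3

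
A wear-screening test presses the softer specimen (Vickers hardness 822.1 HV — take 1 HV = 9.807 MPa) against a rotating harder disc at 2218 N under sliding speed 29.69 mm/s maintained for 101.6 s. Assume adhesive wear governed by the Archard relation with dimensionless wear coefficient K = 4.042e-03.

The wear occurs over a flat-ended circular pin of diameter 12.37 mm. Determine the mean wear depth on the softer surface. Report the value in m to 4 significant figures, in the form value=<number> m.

value=2.791e-05 m

Intermediate values are shown rounded; the computation keeps full float precision — a lone final rounding, at 4 significant figures.
Convert: Sliding speed v = 29.69 mm/s = 0.02969 m/s. The distance L = v·t = 0.02969 m/s × 101.6 s = 3.017 m.
Convert: Hardness H = 822.1 HV × 9.807 MPa/HV = 8062 MPa = 8.062e+09 Pa.
Convert: Pin diameter d = 12.37 mm = 0.01237 m. Contact area A = π·d²/4 = π·(0.01237 m)²/4 = 1.202e-04 m².
As SI base values: W = 2218 N, H = 8.062e+09 Pa, K = 4.042e-03.
The Archard volume V = K·W·L/H = 4.042e-03 · 2218 · 3.017 / 8.062e+09 = 3.354e-09 m³.
Wear depth h = V/A = 3.354e-09 / 1.202e-04 = 2.791e-05 m.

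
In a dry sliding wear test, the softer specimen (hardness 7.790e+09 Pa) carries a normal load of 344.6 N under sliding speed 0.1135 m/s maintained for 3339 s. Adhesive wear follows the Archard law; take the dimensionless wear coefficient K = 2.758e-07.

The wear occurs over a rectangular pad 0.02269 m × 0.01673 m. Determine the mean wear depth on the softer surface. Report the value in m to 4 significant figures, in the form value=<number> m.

The intermediates are printed rounded, and all working math holds exact precision; a lone final rounding: 4 significant figures.
The distance L = v·t = 0.1135 m/s × 3339 s = 379.0 m.
Contact area A = 0.02269 m × 0.01673 m = 3.796e-04 m².
As SI base values: W = 344.6 N, H = 7.790e+09 Pa, K = 2.758e-07.
By Archard's law, V = K·W·L/H = 2.758e-07 · 344.6 · 379.0 / 7.790e+09 = 4.624e-12 m³.
Depth h = V/A = 4.624e-12 / 3.796e-04 = 1.218e-08 m.

value=1.218e-08 m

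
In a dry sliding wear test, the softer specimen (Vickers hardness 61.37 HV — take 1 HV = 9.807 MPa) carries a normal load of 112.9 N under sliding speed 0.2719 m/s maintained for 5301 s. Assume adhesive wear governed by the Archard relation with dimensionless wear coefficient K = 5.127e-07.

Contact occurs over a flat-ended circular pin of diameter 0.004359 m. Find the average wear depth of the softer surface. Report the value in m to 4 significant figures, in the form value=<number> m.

The intermediates are shown rounded — all working math maintains full float precision; rounded once at the end, at 4 significant figures.
Convert: Total distance L = v·t = 0.2719 m/s × 5301 s = 1441 m.
Convert: Hardness H = 61.37 HV × 9.807 MPa/HV = 601.9 MPa = 6.019e+08 Pa.
Convert: Contact area A = π·d²/4 = π·(0.004359 m)²/4 = 1.492e-05 m².
In SI base units: W = 112.9 N, H = 6.019e+08 Pa, K = 5.127e-07.
Volume removed: V = K·W·L/H = 5.127e-07 · 112.9 · 1441 / 6.019e+08 = 1.386e-10 m³.
Depth of wear h = V/A = 1.386e-10 / 1.492e-05 = 9.289e-06 m.

value=9.289e-06 m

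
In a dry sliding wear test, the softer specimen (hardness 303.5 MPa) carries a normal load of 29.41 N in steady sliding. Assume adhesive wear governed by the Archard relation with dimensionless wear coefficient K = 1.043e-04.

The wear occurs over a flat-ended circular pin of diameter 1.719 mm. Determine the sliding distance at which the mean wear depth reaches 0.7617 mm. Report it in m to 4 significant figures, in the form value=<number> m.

value=174.9 m

Each operation keeps full float precision, and the intermediates are printed rounded; one last rounding, at 4 significant digits.
Convert: Hardness H = 303.5 MPa = 3.035e+08 Pa.
Convert: Pin diameter d = 1.719 mm = 0.001719 m. Contact area A = π·d²/4 = π·(0.001719 m)²/4 = 2.321e-06 m².
Convert: Depth limit h_lim = 0.7617 mm = 7.617e-04 m.
Restated in SI base units: W = 29.41 N, H = 3.035e+08 Pa, K = 1.043e-04.
Limit volume V_lim = h_lim·A = 7.617e-04 · 2.321e-06 = 1.768e-09 m³.
Thus life L = V_lim·H/(K·W) = 1.768e-09 · 3.035e+08 / (1.043e-04 · 29.41) = 174.9 m.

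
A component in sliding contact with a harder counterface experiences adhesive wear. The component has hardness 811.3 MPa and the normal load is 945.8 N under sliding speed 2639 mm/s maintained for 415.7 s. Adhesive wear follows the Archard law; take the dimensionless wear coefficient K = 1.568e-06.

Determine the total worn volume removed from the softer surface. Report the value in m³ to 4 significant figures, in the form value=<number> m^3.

The intermediates are printed rounded. All working math carries full float precision. Rounded once at the end, at four significant figures.
Convert: Sliding speed v = 2639 mm/s = 2.639 m/s. Distance covered L = v·t = 2.639 m/s × 415.7 s = 1097 m.
Convert: Hardness H = 811.3 MPa = 8.113e+08 Pa.
Collected in SI base units: W = 945.8 N, H = 8.113e+08 Pa, K = 1.568e-06.
By Archard's law, V = K·W·L/H = 1.568e-06 · 945.8 · 1097 / 8.113e+08 = 2.005e-09 m³.

value=2.005e-09 m^3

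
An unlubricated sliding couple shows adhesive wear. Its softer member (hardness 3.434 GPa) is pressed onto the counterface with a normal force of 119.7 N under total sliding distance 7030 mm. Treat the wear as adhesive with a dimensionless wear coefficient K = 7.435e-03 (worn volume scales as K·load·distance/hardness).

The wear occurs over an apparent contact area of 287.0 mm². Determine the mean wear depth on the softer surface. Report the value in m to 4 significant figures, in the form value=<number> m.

value=6.348e-06 m

All arithmetic carries full precision, and intermediate values are shown rounded; rounded once at the end: four significant figures.
Total distance L = 7030 mm = 7.030 m.
Hardness H = 3.434 GPa = 3.434e+09 Pa.
Contact area A = 287.0 mm² = 2.870e-04 m².
Expressed in SI base units: W = 119.7 N, H = 3.434e+09 Pa, K = 7.435e-03.
Volume removed: V = K·W·L/H = 7.435e-03 · 119.7 · 7.030 / 3.434e+09 = 1.822e-09 m³.
Depth of wear h = V/A = 1.822e-09 / 2.870e-04 = 6.348e-06 m.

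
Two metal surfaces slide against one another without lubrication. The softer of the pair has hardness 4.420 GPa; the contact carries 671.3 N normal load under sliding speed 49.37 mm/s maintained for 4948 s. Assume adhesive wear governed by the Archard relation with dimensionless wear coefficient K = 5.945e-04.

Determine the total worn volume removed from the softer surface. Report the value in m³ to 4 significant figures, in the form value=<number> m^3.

Intermediate values are printed rounded, and all working math keeps exact precision — rounded just once to 4 significant digits.
Sliding speed v = 49.37 mm/s = 0.04937 m/s. Distance L = v·t = 0.04937 m/s × 4948 s = 244.3 m.
Hardness H = 4.420 GPa = 4.420e+09 Pa.
SI base units throughout: W = 671.3 N, H = 4.420e+09 Pa, K = 5.945e-04.
Wear volume V = K·W·L/H = 5.945e-04 · 671.3 · 244.3 / 4.420e+09 = 2.206e-08 m³.

value=2.206e-08 m^3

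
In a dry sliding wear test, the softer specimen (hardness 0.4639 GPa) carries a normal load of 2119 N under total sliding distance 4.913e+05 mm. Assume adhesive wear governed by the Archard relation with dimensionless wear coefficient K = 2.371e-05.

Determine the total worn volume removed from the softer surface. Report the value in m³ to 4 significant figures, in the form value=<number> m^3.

Intermediates are displayed rounded, and all arithmetic maintains exact precision; a single final rounding to four significant digits.
The distance L = 4.913e+05 mm = 491.3 m.
Hardness H = 0.4639 GPa = 4.639e+08 Pa.
In SI base units: W = 2119 N, H = 4.639e+08 Pa, K = 2.371e-05.
Archard relation: V = K·W·L/H = 2.371e-05 · 2119 · 491.3 / 4.639e+08 = 5.321e-08 m³.

value=5.321e-08 m^3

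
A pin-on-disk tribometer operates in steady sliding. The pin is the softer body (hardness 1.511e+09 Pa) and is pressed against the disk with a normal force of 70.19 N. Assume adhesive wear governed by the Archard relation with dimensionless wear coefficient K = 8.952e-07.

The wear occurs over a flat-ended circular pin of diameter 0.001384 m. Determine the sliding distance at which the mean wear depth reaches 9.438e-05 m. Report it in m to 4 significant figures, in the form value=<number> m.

value=3414 m

The intermediates are printed rounded. All arithmetic holds full float precision. Rounded once at the end to four significant figures.
Contact area A = π·d²/4 = π·(0.001384 m)²/4 = 1.504e-06 m².
Expressed in SI base units: W = 70.19 N, H = 1.511e+09 Pa, K = 8.952e-07.
Wearable volume V_lim = h_lim·A = 9.438e-05 · 1.504e-06 = 1.420e-10 m³.
Inverting, life L = V_lim·H/(K·W) = 1.420e-10 · 1.511e+09 / (8.952e-07 · 70.19) = 3414 m.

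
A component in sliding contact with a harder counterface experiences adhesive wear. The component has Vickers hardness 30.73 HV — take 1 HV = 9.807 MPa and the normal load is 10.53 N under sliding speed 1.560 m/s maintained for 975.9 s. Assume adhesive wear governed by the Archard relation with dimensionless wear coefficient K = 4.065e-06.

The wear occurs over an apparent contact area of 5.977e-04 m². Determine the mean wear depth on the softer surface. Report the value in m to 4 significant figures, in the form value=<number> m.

All arithmetic holds exact precision — the intermediates appear rounded; one last rounding, at 4 significant digits.
Convert: Distance covered L = v·t = 1.560 m/s × 975.9 s = 1522 m.
Convert: Hardness H = 30.73 HV × 9.807 MPa/HV = 301.4 MPa = 3.014e+08 Pa.
Collected in SI base units: W = 10.53 N, H = 3.014e+08 Pa, K = 4.065e-06.
Apply Archard: V = K·W·L/H = 4.065e-06 · 10.53 · 1522 / 3.014e+08 = 2.162e-10 m³.
Mean depth h = V/A = 2.162e-10 / 5.977e-04 = 3.618e-07 m.

value=3.618e-07 m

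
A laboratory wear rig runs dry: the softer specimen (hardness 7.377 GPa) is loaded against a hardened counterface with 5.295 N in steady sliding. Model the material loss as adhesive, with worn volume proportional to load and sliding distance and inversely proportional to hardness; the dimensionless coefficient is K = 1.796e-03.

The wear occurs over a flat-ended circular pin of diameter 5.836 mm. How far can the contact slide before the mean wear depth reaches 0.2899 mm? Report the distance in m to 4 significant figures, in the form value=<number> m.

The computation carries full precision, and the intermediates are displayed rounded — a single final rounding to 4 significant figures.
Convert: Hardness H = 7.377 GPa = 7.377e+09 Pa.
Convert: Pin diameter d = 5.836 mm = 0.005836 m. Contact area A = π·d²/4 = π·(0.005836 m)²/4 = 2.675e-05 m².
Convert: Depth limit h_lim = 0.2899 mm = 2.899e-04 m.
As SI base values: W = 5.295 N, H = 7.377e+09 Pa, K = 1.796e-03.
Wearable volume V_lim = h_lim·A = 2.899e-04 · 2.675e-05 = 7.755e-09 m³.
Life L = V_lim·H/(K·W) = 7.755e-09 · 7.377e+09 / (1.796e-03 · 5.295) = 6016 m.

value=6016 m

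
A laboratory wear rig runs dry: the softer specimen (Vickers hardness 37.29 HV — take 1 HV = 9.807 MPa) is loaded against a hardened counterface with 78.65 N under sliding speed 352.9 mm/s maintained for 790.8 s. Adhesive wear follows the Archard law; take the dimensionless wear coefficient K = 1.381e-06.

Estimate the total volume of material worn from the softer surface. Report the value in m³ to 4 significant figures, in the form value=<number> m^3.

value=8.289e-11 m^3

Shown intermediates are rounded, and each operation holds full float precision — a lone final rounding: 4 significant figures.
Sliding speed v = 352.9 mm/s = 0.3529 m/s. Path length L = v·t = 0.3529 m/s × 790.8 s = 279.1 m.
Hardness H = 37.29 HV × 9.807 MPa/HV = 365.7 MPa = 3.657e+08 Pa.
SI base units throughout: W = 78.65 N, H = 3.657e+08 Pa, K = 1.381e-06.
Volume removed: V = K·W·L/H = 1.381e-06 · 78.65 · 279.1 / 3.657e+08 = 8.289e-11 m³.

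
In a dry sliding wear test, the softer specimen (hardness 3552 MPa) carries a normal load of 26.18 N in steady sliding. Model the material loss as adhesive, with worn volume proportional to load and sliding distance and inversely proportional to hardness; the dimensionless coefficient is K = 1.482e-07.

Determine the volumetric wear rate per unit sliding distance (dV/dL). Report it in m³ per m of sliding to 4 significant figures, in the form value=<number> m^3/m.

The computation runs at exact precision — intermediates appear rounded; rounded once at the end: 4 significant digits.
Hardness H = 3552 MPa = 3.552e+09 Pa.
Collected in SI base units: W = 26.18 N, H = 3.552e+09 Pa, K = 1.482e-07.
Wear rate dV/dL = K·W/H (independent of L): 1.482e-07 · 26.18 / 3.552e+09 = 1.092e-15 m³/m.

value=1.092e-15 m^3/m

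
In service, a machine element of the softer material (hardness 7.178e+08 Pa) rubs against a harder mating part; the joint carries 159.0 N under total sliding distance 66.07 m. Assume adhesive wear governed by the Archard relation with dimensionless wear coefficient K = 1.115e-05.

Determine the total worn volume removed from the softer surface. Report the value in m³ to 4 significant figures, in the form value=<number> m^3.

value=1.632e-10 m^3

All arithmetic maintains full float precision — displayed values are rounded, and one last rounding, at four significant digits.
As SI base values: W = 159.0 N, H = 7.178e+08 Pa, K = 1.115e-05.
The Archard volume V = K·W·L/H = 1.115e-05 · 159.0 · 66.07 / 7.178e+08 = 1.632e-10 m³.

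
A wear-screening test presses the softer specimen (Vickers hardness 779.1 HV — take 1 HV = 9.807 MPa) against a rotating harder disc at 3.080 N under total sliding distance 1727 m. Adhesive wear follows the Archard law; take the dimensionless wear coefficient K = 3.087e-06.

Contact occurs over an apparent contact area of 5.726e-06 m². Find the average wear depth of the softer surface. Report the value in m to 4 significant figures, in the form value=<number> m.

value=3.753e-07 m

The intermediates are displayed rounded, and each operation keeps exact precision — a single final rounding: 4 significant figures.
Hardness H = 779.1 HV × 9.807 MPa/HV = 7641 MPa = 7.641e+09 Pa.
Expressed in SI base units: W = 3.080 N, H = 7.641e+09 Pa, K = 3.087e-06.
Wear volume V = K·W·L/H = 3.087e-06 · 3.080 · 1727 / 7.641e+09 = 2.149e-12 m³.
Wear depth h = V/A = 2.149e-12 / 5.726e-06 = 3.753e-07 m.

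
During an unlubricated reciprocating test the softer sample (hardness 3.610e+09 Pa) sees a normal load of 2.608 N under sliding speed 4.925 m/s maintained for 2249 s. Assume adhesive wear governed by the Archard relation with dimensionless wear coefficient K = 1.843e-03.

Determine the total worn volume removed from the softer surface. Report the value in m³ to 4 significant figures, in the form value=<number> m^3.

value=1.475e-08 m^3

The computation carries full precision — intermediate values are printed rounded — a lone final rounding: four significant digits.
Convert: Path length L = v·t = 4.925 m/s × 2249 s = 1.108e+04 m.
Restated in SI base units: W = 2.608 N, H = 3.610e+09 Pa, K = 1.843e-03.
Wear volume V = K·W·L/H = 1.843e-03 · 2.608 · 1.108e+04 / 3.610e+09 = 1.475e-08 m³.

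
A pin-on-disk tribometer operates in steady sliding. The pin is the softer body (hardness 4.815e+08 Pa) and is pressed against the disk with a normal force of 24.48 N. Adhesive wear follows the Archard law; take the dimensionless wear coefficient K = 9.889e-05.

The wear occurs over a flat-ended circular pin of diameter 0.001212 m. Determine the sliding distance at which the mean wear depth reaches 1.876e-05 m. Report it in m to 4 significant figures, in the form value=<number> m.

The algebra holds exact precision; intermediates are printed rounded, and rounded once at the end to four significant digits.
Contact area A = π·d²/4 = π·(0.001212 m)²/4 = 1.154e-06 m².
In SI base units: W = 24.48 N, H = 4.815e+08 Pa, K = 9.889e-05.
Volume at the limit: V_lim = h_lim·A = 1.876e-05 · 1.154e-06 = 2.164e-11 m³.
Inverting, life L = V_lim·H/(K·W) = 2.164e-11 · 4.815e+08 / (9.889e-05 · 24.48) = 4.305 m.

value=4.305 m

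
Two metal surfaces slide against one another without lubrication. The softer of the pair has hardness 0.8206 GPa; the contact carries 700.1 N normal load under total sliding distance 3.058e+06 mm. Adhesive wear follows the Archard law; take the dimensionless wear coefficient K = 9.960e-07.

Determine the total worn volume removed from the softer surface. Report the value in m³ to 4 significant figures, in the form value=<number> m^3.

value=2.599e-09 m^3

Quoted intermediates are rounded. All arithmetic holds exact precision — a single final rounding to 4 significant figures.
Convert: Total distance L = 3.058e+06 mm = 3058 m.
Convert: Hardness H = 0.8206 GPa = 8.206e+08 Pa.
As SI base values: W = 700.1 N, H = 8.206e+08 Pa, K = 9.960e-07.
Volume removed: V = K·W·L/H = 9.960e-07 · 700.1 · 3058 / 8.206e+08 = 2.599e-09 m³.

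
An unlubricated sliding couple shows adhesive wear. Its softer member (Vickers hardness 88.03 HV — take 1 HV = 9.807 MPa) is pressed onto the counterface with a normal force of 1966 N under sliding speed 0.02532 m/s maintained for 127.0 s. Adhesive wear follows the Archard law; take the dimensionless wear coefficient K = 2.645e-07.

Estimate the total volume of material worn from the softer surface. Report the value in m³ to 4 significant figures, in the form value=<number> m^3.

Intermediates appear rounded. The algebra holds full precision. Rounded once at the end, at 4 significant figures.
Path length L = v·t = 0.02532 m/s × 127.0 s = 3.216 m.
Hardness H = 88.03 HV × 9.807 MPa/HV = 863.3 MPa = 8.633e+08 Pa.
Restated in SI base units: W = 1966 N, H = 8.633e+08 Pa, K = 2.645e-07.
The Archard volume V = K·W·L/H = 2.645e-07 · 1966 · 3.216 / 8.633e+08 = 1.937e-12 m³.

value=1.937e-12 m^3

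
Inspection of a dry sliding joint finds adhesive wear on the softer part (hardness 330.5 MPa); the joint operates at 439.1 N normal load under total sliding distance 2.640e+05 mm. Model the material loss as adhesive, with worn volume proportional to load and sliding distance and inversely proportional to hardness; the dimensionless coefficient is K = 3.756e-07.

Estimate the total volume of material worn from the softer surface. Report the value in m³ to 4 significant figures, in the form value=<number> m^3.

value=1.317e-10 m^3

All working math runs at exact precision; the intermediates are shown rounded — rounded just once: four significant figures.
Total distance L = 2.640e+05 mm = 264.0 m.
Hardness H = 330.5 MPa = 3.305e+08 Pa.
In SI base units, W = 439.1 N, H = 3.305e+08 Pa, K = 3.756e-07.
Worn volume V = K·W·L/H = 3.756e-07 · 439.1 · 264.0 / 3.305e+08 = 1.317e-10 m³.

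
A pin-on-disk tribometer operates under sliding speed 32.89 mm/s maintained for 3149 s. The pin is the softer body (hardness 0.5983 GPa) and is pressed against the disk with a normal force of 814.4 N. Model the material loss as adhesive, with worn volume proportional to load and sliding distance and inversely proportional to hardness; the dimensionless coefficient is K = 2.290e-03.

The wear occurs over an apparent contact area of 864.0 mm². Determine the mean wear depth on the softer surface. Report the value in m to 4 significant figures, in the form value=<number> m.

Intermediates are displayed rounded, and the computation runs at full float precision, and a lone final rounding to four significant figures.
Sliding speed v = 32.89 mm/s = 0.03289 m/s. Total distance L = v·t = 0.03289 m/s × 3149 s = 103.6 m.
Hardness H = 0.5983 GPa = 5.983e+08 Pa.
Contact area A = 864.0 mm² = 8.640e-04 m².
Restated in SI base units: W = 814.4 N, H = 5.983e+08 Pa, K = 2.290e-03.
Worn volume V = K·W·L/H = 2.290e-03 · 814.4 · 103.6 / 5.983e+08 = 3.228e-07 m³.
Average depth h = V/A = 3.228e-07 / 8.640e-04 = 3.737e-04 m.

value=3.737e-04 m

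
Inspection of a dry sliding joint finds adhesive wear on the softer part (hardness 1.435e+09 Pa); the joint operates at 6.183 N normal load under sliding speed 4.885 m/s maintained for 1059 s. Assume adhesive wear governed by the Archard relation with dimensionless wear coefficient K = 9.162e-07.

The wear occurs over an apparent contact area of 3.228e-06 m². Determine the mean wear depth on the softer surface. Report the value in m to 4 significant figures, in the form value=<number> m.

value=6.327e-06 m

Each operation holds exact precision. Intermediates are printed rounded. Rounded once at the end, at 4 significant figures.
Sliding distance L = v·t = 4.885 m/s × 1059 s = 5173 m.
In SI base units, W = 6.183 N, H = 1.435e+09 Pa, K = 9.162e-07.
By Archard's law, V = K·W·L/H = 9.162e-07 · 6.183 · 5173 / 1.435e+09 = 2.042e-11 m³.
Mean depth h = V/A = 2.042e-11 / 3.228e-06 = 6.327e-06 m.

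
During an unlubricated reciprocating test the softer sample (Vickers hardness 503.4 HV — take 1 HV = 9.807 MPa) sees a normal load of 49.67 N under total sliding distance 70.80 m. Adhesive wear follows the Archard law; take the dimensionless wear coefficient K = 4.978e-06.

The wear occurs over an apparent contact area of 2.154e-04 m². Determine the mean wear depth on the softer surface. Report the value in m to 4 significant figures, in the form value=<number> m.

value=1.646e-08 m

The algebra keeps full float precision. Displayed values are rounded — rounded just once, at four significant digits.
Hardness H = 503.4 HV × 9.807 MPa/HV = 4937 MPa = 4.937e+09 Pa.
Collected in SI base units: W = 49.67 N, H = 4.937e+09 Pa, K = 4.978e-06.
Worn volume V = K·W·L/H = 4.978e-06 · 49.67 · 70.80 / 4.937e+09 = 3.546e-12 m³.
Depth of wear h = V/A = 3.546e-12 / 2.154e-04 = 1.646e-08 m.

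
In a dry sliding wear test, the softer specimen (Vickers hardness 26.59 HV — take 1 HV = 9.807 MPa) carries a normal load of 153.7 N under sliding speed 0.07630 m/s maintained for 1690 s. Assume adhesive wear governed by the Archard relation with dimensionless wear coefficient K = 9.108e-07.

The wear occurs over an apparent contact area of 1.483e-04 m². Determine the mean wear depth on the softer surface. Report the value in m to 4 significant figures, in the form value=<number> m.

value=4.668e-07 m

The intermediates are displayed rounded — the computation keeps full precision. Rounded just once: four significant figures.
Distance covered L = v·t = 0.07630 m/s × 1690 s = 128.9 m.
Hardness H = 26.59 HV × 9.807 MPa/HV = 260.8 MPa = 2.608e+08 Pa.
SI base units throughout: W = 153.7 N, H = 2.608e+08 Pa, K = 9.108e-07.
Archard volume V = K·W·L/H = 9.108e-07 · 153.7 · 128.9 / 2.608e+08 = 6.922e-11 m³.
Depth h = V/A = 6.922e-11 / 1.483e-04 = 4.668e-07 m.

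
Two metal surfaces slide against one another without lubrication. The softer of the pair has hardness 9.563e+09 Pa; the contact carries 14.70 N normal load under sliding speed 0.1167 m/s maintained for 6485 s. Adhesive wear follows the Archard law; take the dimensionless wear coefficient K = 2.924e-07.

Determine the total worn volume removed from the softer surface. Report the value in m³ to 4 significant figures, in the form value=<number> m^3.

Intermediate values are displayed rounded. Each operation holds full precision. Rounded just once, at 4 significant digits.
Convert: Path length L = v·t = 0.1167 m/s × 6485 s = 756.8 m.
Restated in SI base units: W = 14.70 N, H = 9.563e+09 Pa, K = 2.924e-07.
Worn volume V = K·W·L/H = 2.924e-07 · 14.70 · 756.8 / 9.563e+09 = 3.402e-13 m³.

value=3.402e-13 m^3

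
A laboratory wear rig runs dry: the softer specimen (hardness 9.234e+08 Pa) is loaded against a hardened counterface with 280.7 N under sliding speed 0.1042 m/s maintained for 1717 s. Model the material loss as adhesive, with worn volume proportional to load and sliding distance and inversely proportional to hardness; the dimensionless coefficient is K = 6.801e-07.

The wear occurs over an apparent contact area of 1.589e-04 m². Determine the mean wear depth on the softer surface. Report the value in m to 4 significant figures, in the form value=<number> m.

value=2.328e-07 m

The intermediates appear rounded. All working math maintains exact precision. Rounded once at the end: four significant digits.
Convert: Distance covered L = v·t = 0.1042 m/s × 1717 s = 178.9 m.
Restated in SI base units: W = 280.7 N, H = 9.234e+08 Pa, K = 6.801e-07.
Archard relation: V = K·W·L/H = 6.801e-07 · 280.7 · 178.9 / 9.234e+08 = 3.699e-11 m³.
Wear depth h = V/A = 3.699e-11 / 1.589e-04 = 2.328e-07 m.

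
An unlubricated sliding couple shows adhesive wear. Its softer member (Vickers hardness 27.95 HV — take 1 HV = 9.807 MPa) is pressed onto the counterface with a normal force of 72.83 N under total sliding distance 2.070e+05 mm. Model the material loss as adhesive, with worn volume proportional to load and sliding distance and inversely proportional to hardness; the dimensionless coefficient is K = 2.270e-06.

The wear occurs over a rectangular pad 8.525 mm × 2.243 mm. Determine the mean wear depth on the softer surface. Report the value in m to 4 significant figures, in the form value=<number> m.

The intermediates appear rounded — each operation runs at full precision; one last rounding: four significant digits.
The distance L = 2.070e+05 mm = 207.0 m.
Hardness H = 27.95 HV × 9.807 MPa/HV = 274.1 MPa = 2.741e+08 Pa.
Pad sides 8.525 mm × 2.243 mm = 0.008525 m × 0.002243 m. Contact area A = 0.008525 m × 0.002243 m = 1.912e-05 m².
In SI base units: W = 72.83 N, H = 2.741e+08 Pa, K = 2.270e-06.
Volume removed: V = K·W·L/H = 2.270e-06 · 72.83 · 207.0 / 2.741e+08 = 1.248e-10 m³.
Mean depth h = V/A = 1.248e-10 / 1.912e-05 = 6.529e-06 m.

value=6.529e-06 m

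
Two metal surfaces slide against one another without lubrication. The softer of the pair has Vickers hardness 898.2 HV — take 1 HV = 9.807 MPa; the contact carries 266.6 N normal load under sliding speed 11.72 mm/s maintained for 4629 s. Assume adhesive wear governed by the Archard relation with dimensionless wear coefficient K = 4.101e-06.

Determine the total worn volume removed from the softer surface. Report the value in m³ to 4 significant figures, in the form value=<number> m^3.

value=6.734e-12 m^3

Displayed values are rounded — every step maintains exact precision, and one final rounding: four significant figures.
Sliding speed v = 11.72 mm/s = 0.01172 m/s. Total distance L = v·t = 0.01172 m/s × 4629 s = 54.25 m.
Hardness H = 898.2 HV × 9.807 MPa/HV = 8809 MPa = 8.809e+09 Pa.
Restated in SI base units: W = 266.6 N, H = 8.809e+09 Pa, K = 4.101e-06.
Apply Archard: V = K·W·L/H = 4.101e-06 · 266.6 · 54.25 / 8.809e+09 = 6.734e-12 m³.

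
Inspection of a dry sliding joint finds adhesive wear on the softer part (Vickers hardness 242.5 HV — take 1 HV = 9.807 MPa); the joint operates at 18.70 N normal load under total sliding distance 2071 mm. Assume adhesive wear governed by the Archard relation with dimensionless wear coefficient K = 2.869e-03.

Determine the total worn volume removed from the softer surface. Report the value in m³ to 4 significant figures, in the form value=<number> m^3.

value=4.672e-11 m^3

Each operation holds full float precision — quoted intermediates are rounded, and rounded just once, at four significant figures.
Total distance L = 2071 mm = 2.071 m.
Hardness H = 242.5 HV × 9.807 MPa/HV = 2378 MPa = 2.378e+09 Pa.
In SI base units: W = 18.70 N, H = 2.378e+09 Pa, K = 2.869e-03.
Wear volume V = K·W·L/H = 2.869e-03 · 18.70 · 2.071 / 2.378e+09 = 4.672e-11 m³.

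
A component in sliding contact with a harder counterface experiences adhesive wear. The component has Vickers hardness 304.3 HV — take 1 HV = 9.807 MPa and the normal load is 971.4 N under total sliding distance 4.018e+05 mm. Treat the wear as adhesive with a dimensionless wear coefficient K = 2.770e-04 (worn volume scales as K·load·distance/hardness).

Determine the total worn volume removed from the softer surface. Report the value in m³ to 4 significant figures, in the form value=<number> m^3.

value=3.623e-08 m^3

All arithmetic runs at full precision, and the intermediates are printed rounded; rounded once at the end: 4 significant digits.
Convert: Distance L = 4.018e+05 mm = 401.8 m.
Convert: Hardness H = 304.3 HV × 9.807 MPa/HV = 2984 MPa = 2.984e+09 Pa.
Collected in SI base units: W = 971.4 N, H = 2.984e+09 Pa, K = 2.770e-04.
Apply Archard: V = K·W·L/H = 2.770e-04 · 971.4 · 401.8 / 2.984e+09 = 3.623e-08 m³.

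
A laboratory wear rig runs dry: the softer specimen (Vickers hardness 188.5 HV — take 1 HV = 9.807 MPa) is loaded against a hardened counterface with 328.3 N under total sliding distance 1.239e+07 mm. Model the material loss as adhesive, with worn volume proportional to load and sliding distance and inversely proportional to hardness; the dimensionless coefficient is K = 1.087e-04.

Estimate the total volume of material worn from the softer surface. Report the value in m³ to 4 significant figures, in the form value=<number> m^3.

value=2.392e-07 m^3

Quoted intermediates are rounded — all arithmetic keeps full float precision — a lone final rounding, at four significant figures.
Convert: Distance L = 1.239e+07 mm = 1.239e+04 m.
Convert: Hardness H = 188.5 HV × 9.807 MPa/HV = 1849 MPa = 1.849e+09 Pa.
Restated in SI base units: W = 328.3 N, H = 1.849e+09 Pa, K = 1.087e-04.
Worn volume V = K·W·L/H = 1.087e-04 · 328.3 · 1.239e+04 / 1.849e+09 = 2.392e-07 m³.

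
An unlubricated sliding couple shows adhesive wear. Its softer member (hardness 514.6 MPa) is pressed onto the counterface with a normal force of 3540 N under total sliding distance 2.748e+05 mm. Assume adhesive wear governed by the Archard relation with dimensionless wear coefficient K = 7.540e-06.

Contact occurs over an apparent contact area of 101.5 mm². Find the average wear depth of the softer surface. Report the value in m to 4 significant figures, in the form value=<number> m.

Intermediates are shown rounded. The algebra runs at full precision, and a lone final rounding to four significant figures.
Path length L = 2.748e+05 mm = 274.8 m.
Hardness H = 514.6 MPa = 5.146e+08 Pa.
Contact area A = 101.5 mm² = 1.015e-04 m².
In SI base units: W = 3540 N, H = 5.146e+08 Pa, K = 7.540e-06.
Apply Archard: V = K·W·L/H = 7.540e-06 · 3540 · 274.8 / 5.146e+08 = 1.425e-08 m³.
Mean wear depth h = V/A = 1.425e-08 / 1.015e-04 = 1.404e-04 m.

value=1.404e-04 m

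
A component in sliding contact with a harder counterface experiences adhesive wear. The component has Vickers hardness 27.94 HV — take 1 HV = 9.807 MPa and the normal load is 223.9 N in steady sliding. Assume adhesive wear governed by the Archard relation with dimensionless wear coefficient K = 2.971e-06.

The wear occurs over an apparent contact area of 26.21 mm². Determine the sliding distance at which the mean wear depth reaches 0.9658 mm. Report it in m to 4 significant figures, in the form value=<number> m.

value=1.043e+04 m

Displayed values are rounded. All arithmetic holds full float precision; one last rounding, at 4 significant figures.
Hardness H = 27.94 HV × 9.807 MPa/HV = 274.0 MPa = 2.740e+08 Pa.
Contact area A = 26.21 mm² = 2.621e-05 m².
Depth limit h_lim = 0.9658 mm = 9.658e-04 m.
Restated in SI base units: W = 223.9 N, H = 2.740e+08 Pa, K = 2.971e-06.
At the depth limit, V_lim = h_lim·A = 9.658e-04 · 2.621e-05 = 2.531e-08 m³.
So the life L = V_lim·H/(K·W) = 2.531e-08 · 2.740e+08 / (2.971e-06 · 223.9) = 1.043e+04 m.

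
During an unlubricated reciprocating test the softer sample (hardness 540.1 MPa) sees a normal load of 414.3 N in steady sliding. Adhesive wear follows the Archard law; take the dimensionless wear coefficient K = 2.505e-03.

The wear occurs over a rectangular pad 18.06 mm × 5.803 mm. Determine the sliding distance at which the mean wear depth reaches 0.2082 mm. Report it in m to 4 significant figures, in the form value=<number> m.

value=11.36 m

The algebra carries full float precision, and intermediates appear rounded, and a single final rounding, at 4 significant figures.
Convert: Hardness H = 540.1 MPa = 5.401e+08 Pa.
Convert: Pad sides 18.06 mm × 5.803 mm = 0.01806 m × 0.005803 m. Contact area A = 0.01806 m × 0.005803 m = 1.048e-04 m².
Convert: Depth limit h_lim = 0.2082 mm = 2.082e-04 m.
In SI base units: W = 414.3 N, H = 5.401e+08 Pa, K = 2.505e-03.
Limit volume V_lim = h_lim·A = 2.082e-04 · 1.048e-04 = 2.182e-08 m³.
Thus life L = V_lim·H/(K·W) = 2.182e-08 · 5.401e+08 / (2.505e-03 · 414.3) = 11.36 m.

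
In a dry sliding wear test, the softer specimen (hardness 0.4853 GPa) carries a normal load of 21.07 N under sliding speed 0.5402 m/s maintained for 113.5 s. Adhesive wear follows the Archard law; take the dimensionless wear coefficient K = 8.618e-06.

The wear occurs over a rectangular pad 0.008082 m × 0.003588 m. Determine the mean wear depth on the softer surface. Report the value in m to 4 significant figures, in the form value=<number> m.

value=7.911e-07 m

Each operation keeps exact precision; intermediates are shown rounded, and rounded just once to 4 significant digits.
The distance L = v·t = 0.5402 m/s × 113.5 s = 61.31 m.
Hardness H = 0.4853 GPa = 4.853e+08 Pa.
Contact area A = 0.008082 m × 0.003588 m = 2.900e-05 m².
Working in SI base units: W = 21.07 N, H = 4.853e+08 Pa, K = 8.618e-06.
Archard relation: V = K·W·L/H = 8.618e-06 · 21.07 · 61.31 / 4.853e+08 = 2.294e-11 m³.
Wear depth h = V/A = 2.294e-11 / 2.900e-05 = 7.911e-07 m.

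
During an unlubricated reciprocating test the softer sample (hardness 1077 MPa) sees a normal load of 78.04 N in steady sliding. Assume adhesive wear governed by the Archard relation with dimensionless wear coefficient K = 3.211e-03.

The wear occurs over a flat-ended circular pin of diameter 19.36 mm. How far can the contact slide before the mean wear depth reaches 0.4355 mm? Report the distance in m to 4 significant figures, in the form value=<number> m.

The intermediates are printed rounded; the computation carries full float precision, and one final rounding, at 4 significant figures.
Convert: Hardness H = 1077 MPa = 1.077e+09 Pa.
Convert: Pin diameter d = 19.36 mm = 0.01936 m. Contact area A = π·d²/4 = π·(0.01936 m)²/4 = 2.944e-04 m².
Convert: Depth limit h_lim = 0.4355 mm = 4.355e-04 m.
Expressed in SI base units: W = 78.04 N, H = 1.077e+09 Pa, K = 3.211e-03.
Limit volume V_lim = h_lim·A = 4.355e-04 · 2.944e-04 = 1.282e-07 m³.
Sliding life L = V_lim·H/(K·W) = 1.282e-07 · 1.077e+09 / (3.211e-03 · 78.04) = 551.0 m.

value=551.0 m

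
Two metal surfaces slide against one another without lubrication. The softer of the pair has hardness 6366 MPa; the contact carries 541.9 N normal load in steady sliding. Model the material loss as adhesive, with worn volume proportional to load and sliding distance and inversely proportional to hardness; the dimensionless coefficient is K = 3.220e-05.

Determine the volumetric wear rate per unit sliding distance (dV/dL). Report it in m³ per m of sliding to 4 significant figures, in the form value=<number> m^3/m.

value=2.741e-12 m^3/m

Intermediate values are displayed rounded, and all working math keeps exact precision. Rounded once at the end to 4 significant digits.
Hardness H = 6366 MPa = 6.366e+09 Pa.
Restated in SI base units: W = 541.9 N, H = 6.366e+09 Pa, K = 3.220e-05.
Sliding wear rate dV/dL = K·W/H (independent of L): 3.220e-05 · 541.9 / 6.366e+09 = 2.741e-12 m³/m.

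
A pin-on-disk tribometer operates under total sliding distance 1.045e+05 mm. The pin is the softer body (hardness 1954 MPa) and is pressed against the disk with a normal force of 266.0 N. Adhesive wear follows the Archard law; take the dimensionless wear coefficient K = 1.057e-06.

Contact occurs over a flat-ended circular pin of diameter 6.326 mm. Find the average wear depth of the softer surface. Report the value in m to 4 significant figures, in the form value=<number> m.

Each operation keeps exact precision; the intermediates are displayed rounded — a lone final rounding, at four significant figures.
Path length L = 1.045e+05 mm = 104.5 m.
Hardness H = 1954 MPa = 1.954e+09 Pa.
Pin diameter d = 6.326 mm = 0.006326 m. Contact area A = π·d²/4 = π·(0.006326 m)²/4 = 3.143e-05 m².
As SI base values: W = 266.0 N, H = 1.954e+09 Pa, K = 1.057e-06.
Worn volume V = K·W·L/H = 1.057e-06 · 266.0 · 104.5 / 1.954e+09 = 1.504e-11 m³.
Depth h = V/A = 1.504e-11 / 3.143e-05 = 4.784e-07 m.

value=4.784e-07 m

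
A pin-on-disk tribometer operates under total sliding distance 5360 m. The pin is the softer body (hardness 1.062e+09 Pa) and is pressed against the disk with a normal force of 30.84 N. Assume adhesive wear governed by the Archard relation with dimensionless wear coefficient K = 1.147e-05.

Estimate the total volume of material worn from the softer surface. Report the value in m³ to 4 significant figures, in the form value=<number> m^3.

value=1.785e-09 m^3

Each operation holds full precision, and intermediates are shown rounded — one last rounding: 4 significant digits.
As SI base values: W = 30.84 N, H = 1.062e+09 Pa, K = 1.147e-05.
Archard volume V = K·W·L/H = 1.147e-05 · 30.84 · 5360 / 1.062e+09 = 1.785e-09 m³.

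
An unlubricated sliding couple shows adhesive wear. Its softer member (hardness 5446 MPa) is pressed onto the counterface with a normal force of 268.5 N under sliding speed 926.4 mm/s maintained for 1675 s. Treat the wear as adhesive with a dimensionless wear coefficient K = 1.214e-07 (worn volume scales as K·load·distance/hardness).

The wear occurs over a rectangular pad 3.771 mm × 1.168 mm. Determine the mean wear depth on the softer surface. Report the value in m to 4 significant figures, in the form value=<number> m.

The algebra keeps full precision. Intermediates are displayed rounded, and rounded just once, at 4 significant digits.
Convert: Sliding speed v = 926.4 mm/s = 0.9264 m/s. Total distance L = v·t = 0.9264 m/s × 1675 s = 1552 m.
Convert: Hardness H = 5446 MPa = 5.446e+09 Pa.
Convert: Pad sides 3.771 mm × 1.168 mm = 0.003771 m × 0.001168 m. Contact area A = 0.003771 m × 0.001168 m = 4.405e-06 m².
Collected in SI base units: W = 268.5 N, H = 5.446e+09 Pa, K = 1.214e-07.
Wear volume V = K·W·L/H = 1.214e-07 · 268.5 · 1552 / 5.446e+09 = 9.287e-12 m³.
Depth of wear h = V/A = 9.287e-12 / 4.405e-06 = 2.109e-06 m.

value=2.109e-06 m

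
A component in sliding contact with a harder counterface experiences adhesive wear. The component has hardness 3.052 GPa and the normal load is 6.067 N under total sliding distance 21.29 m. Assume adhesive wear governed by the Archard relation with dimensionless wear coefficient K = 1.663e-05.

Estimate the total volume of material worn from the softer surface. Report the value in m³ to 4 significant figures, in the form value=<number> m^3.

value=7.038e-13 m^3

The computation carries full float precision. Intermediates are shown rounded; a single final rounding to four significant digits.
Hardness H = 3.052 GPa = 3.052e+09 Pa.
SI base units throughout: W = 6.067 N, H = 3.052e+09 Pa, K = 1.663e-05.
Wear volume V = K·W·L/H = 1.663e-05 · 6.067 · 21.29 / 3.052e+09 = 7.038e-13 m³.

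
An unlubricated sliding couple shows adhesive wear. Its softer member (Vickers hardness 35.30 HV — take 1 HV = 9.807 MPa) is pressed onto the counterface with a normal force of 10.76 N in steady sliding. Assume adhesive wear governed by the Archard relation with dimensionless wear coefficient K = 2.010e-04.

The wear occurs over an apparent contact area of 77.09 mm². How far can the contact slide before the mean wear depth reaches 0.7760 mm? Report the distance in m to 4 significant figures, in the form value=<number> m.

Every step holds full float precision; printed values are rounded; a lone final rounding: four significant figures.
Hardness H = 35.30 HV × 9.807 MPa/HV = 346.2 MPa = 3.462e+08 Pa.
Contact area A = 77.09 mm² = 7.709e-05 m².
Depth limit h_lim = 0.7760 mm = 7.760e-04 m.
Working in SI base units: W = 10.76 N, H = 3.462e+08 Pa, K = 2.010e-04.
Volume at the limit: V_lim = h_lim·A = 7.760e-04 · 7.709e-05 = 5.982e-08 m³.
Life L = V_lim·H/(K·W) = 5.982e-08 · 3.462e+08 / (2.010e-04 · 10.76) = 9576 m.

value=9576 m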